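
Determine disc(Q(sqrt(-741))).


For K = Q(sqrt(d)) with d squarefree: disc(K) = d if d = 1 mod 4, and disc(K) = 4d if d = 2 or 3 mod 4.
Here d = -741, and d mod 4 = 3.
d = 3 mod 4, not 1 (O_K = Z[sqrt(d)]), so disc(K) = 4d = 4 * (-741) = -2964

-2964


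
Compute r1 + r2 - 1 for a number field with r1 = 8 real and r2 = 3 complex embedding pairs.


By Dirichlet's unit theorem:
rank = r1 + r2 - 1
= 8 + 3 - 1
= 10

10


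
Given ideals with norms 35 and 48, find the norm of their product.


N(IJ) = N(I) * N(J)
= 35 * 48
= 1680

1680


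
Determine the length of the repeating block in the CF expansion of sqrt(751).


Run the CF algorithm for sqrt(751).
a_0 = floor(sqrt(751)) = 27; set m_0=0, q_0=1.
Recurrence: m' = q*a - m,  q' = (d - m'^2)/q,  a' = floor((a_0 + m')/q').
  step 1: m=27, q=22, a=2
  step 2: m=17, q=21, a=2
  step 3: m=25, q=6, a=8
  step 4: m=23, q=37, a=1
  step 5: m=14, q=15, a=2
  step 6: m=16, q=33, a=1
  step 7: m=17, q=14, a=3
  step 8: m=25, q=9, a=5
  step 9: m=20, q=39, a=1
  step 10: m=19, q=10, a=4
  step 11: m=21, q=31, a=1
  step 12: m=10, q=21, a=1
  step 13: m=11, q=30, a=1
  step 14: m=19, q=13, a=3
  step 15: m=20, q=27, a=1
  step 16: m=7, q=26, a=1
  step 17: m=19, q=15, a=3
  step 18: m=26, q=5, a=10
  step 19: m=24, q=35, a=1
  step 20: m=11, q=18, a=2
  step 21: m=25, q=7, a=7
  step 22: m=24, q=25, a=2
  step 23: m=26, q=3, a=17
  step 24: m=25, q=42, a=1
  step 25: m=17, q=11, a=4
  step 26: m=27, q=2, a=27
  step 27: m=27, q=11, a=4
  step 28: m=17, q=42, a=1
  step 29: m=25, q=3, a=17
  step 30: m=26, q=25, a=2
  step 31: m=24, q=7, a=7
  step 32: m=25, q=18, a=2
  step 33: m=11, q=35, a=1
  step 34: m=24, q=5, a=10
  step 35: m=26, q=15, a=3
  step 36: m=19, q=26, a=1
  step 37: m=7, q=27, a=1
  step 38: m=20, q=13, a=3
  step 39: m=19, q=30, a=1
  step 40: m=11, q=21, a=1
  step 41: m=10, q=31, a=1
  step 42: m=21, q=10, a=4
  step 43: m=19, q=39, a=1
  step 44: m=20, q=9, a=5
  step 45: m=25, q=14, a=3
  step 46: m=17, q=33, a=1
  step 47: m=16, q=15, a=2
  step 48: m=14, q=37, a=1
  step 49: m=23, q=6, a=8
  step 50: m=25, q=21, a=2
  step 51: m=17, q=22, a=2
  step 52: m=27, q=1, a=54
a_52 = 2*a_0 = 54, so the period closes here.
sqrt(751) = [27; 2, 2, 8, 1, 2, 1, 3, 5, 1, 4, 1, 1, 1, 3, 1, 1, 3, 10, 1, 2, 7, 2, 17, 1, 4, 27, 4, 1, 17, 2, 7, 2, 1, 10, 3, 1, 1, 3, 1, 1, 1, 4, 1, 5, 3, 1, 2, 1, 8, 2, 2, 54]
Period length = 52

52


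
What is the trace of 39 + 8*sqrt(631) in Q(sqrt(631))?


Tr(a + b*sqrt(d)) = (a + b*sqrt(d)) + (a - b*sqrt(d)) = 2a
= 2 * (39)
= 78

78


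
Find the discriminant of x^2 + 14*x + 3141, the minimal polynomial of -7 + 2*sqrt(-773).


The element -7 + 2*sqrt(-773) has minimal polynomial:
x^2 + 14*x + 3141
Discriminant = (14)^2 - 4*(3141)
= 196 - 12564
= -12368

-12368


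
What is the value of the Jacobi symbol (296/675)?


Compute (296/675) via quadratic reciprocity:
  pull out 2: (2/675) = -1  (since 675 mod 8 = 3)
  pull out 2: (2/675) = -1  (since 675 mod 8 = 3)
  pull out 2: (2/675) = -1  (since 675 mod 8 = 3)
  reciprocity: (37/675) -> +(675/37)
  reduce: (9/37)
  reciprocity: (9/37) -> +(37/9)
  reduce: (1/9)
  (1/9) = 1
Product of signs = -1

-1


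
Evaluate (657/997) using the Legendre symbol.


p = 997 is prime, so compute (657/997) with the reciprocity algorithm (Jacobi-symbol steps: pull out 2s via (2/n), flip via reciprocity, reduce):
  reciprocity: (657/997) -> +(997/657)
  reduce: (340/657)
  pull out 2: (2/657) = +1  (since 657 mod 8 = 1)
  pull out 2: (2/657) = +1  (since 657 mod 8 = 1)
  reciprocity: (85/657) -> +(657/85)
  reduce: (62/85)
  pull out 2: (2/85) = -1  (since 85 mod 8 = 5)
  reciprocity: (31/85) -> +(85/31)
  reduce: (23/31)
  reciprocity: (23/31) -> -(31/23)
  reduce: (8/23)
  pull out 2: (2/23) = +1  (since 23 mod 8 = 7)
  pull out 2: (2/23) = +1  (since 23 mod 8 = 7)
  pull out 2: (2/23) = +1  (since 23 mod 8 = 7)
  (1/23) = 1
Product of signs = 1
(657/997) = 1

1


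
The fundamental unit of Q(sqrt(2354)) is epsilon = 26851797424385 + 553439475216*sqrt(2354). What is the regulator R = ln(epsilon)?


epsilon = 26851797424385 + 553439475216*sqrt(2354)
= 5.3704e+13
R = ln(5.3704e+13)
= 31.6145

31.6145


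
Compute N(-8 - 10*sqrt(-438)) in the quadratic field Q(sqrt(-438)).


N(a + b*sqrt(d)) = a^2 - d*b^2
= (-8)^2 - (-438)*(-10)^2
= 64 + 43800
= 43864

43864


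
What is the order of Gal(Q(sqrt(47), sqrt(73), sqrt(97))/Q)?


The 3 square roots of distinct primes are multiplicatively independent over Q,
so [K:Q] = 2^3 and Gal(K/Q) is isomorphic to (Z/2Z)^3.
|Gal| = 2^3 = 8

8


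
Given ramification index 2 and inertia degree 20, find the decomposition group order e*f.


|D_P| = e * f
= 2 * 20
= 40

40


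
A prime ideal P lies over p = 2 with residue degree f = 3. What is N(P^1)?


N(P^a) = p^(a*f)
= 2^(1*3)
= 2^3
= 8

8


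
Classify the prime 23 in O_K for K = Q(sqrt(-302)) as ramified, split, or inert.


K = Q(sqrt(-302)). Since d mod 4 = 2, disc(K) = -1208.
Check p | disc: -1208 mod 23 = 11.
p does not divide disc. Compute Legendre symbol (d/p):
20^((23-1)/2) mod 23 = -1
(d/p) = -1, so p is inert: (p) stays prime with e=1, f=2, g=1.
Therefore p is inert.

inert


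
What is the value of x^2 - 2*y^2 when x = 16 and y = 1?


x^2 - d*y^2
= 16^2 - 2*1^2
= 256 - 2
= 254

254


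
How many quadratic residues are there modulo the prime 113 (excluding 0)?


For prime p, the number of non-zero quadratic residues is (p-1)/2.
= (113-1)/2
= 56

56


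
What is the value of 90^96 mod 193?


p = 193 is prime and the exponent is (p-1)/2 = 96, so by Euler's criterion 90^96 = (90/193) = +1 or -1 mod 193.
Compute by square-and-multiply:
  96 = 64 + 32 (binary 1100000)
  Repeated squaring mod 193: 90^1 = 90, 90^2 = 187, 90^4 = 36, 90^8 = 138, 90^16 = 130, 90^32 = 109, 90^64 = 108
  90^96 = 90^64 * 90^32 = 108 * 109 mod 193
    108 * 109 = 11772 = 192 mod 193
  90^96 = 192 mod 193
Result 192 = p - 1 = -1 mod 193: 90 is a quadratic non-residue mod 193. As a residue in [0, p-1] the value is 192.
90^96 mod 193 = 192

192


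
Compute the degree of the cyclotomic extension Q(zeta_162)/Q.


The degree equals Euler's totient phi(162).
162 = 2 * 3^4
phi(162) = 54

54


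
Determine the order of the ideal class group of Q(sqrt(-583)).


K = Q(sqrt(-583)). d mod 4 = 1, so D = disc(K) = d = -583
h(K) equals the number of primitive reduced positive-definite forms (a, b, c) = a*x^2 + b*x*y + c*y^2 with b^2 - 4ac = D,
where reduced means |b| <= a <= c, with b >= 0 whenever |b| = a or a = c, and primitive means gcd(a, b, c) = 1.
Reduced forces 3a^2 <= |D| = 583, so 1 <= a <= 13; b must have the parity of D, and c = (b^2 - D)/(4a) must be an integer >= a.
Enumerate a = 1..13, b in [-a, a]:
  a=1: (1, 1, 146)  [1]
  a=2: (2, -1, 73), (2, 1, 73)  [2]
  a=3: none
  a=4: (4, -3, 37), (4, 3, 37)  [2]
  a=5..7: none
  a=8: (8, -5, 19), (8, 5, 19)  [2]
  a=9..10: none
  a=11: (11, 11, 16)  [1]
  a=12..13: none
Total reduced forms: 1 + 2 + 2 + 2 + 1 = 8
h = 8

8


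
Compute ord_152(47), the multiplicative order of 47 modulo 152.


We want ord_152(47), the smallest k >= 1 with 47^k = 1 mod 152.
n = 152 = 2^3 * 19, phi(152) = 72; the order divides phi(n).
Divisors of 72: 1, 2, 3, 4, 6, 8, 9, 12, 18, 24, 36, 72
Repeated squaring mod 152: 47^1 = 47, 47^2 = 81, 47^4 = 25, 47^8 = 17, 47^16 = 137, 47^32 = 73, 47^64 = 9
Test divisors in increasing order:
  k=1: 47^1 = 47 mod 152
  k=2: 47^2 = 81 mod 152
  k=3: 47^3 = 81 * 47 = 7 mod 152
  k=4: 47^4 = 25 mod 152
  k=6: 47^6 = 25 * 81 = 49 mod 152
  k=8: 47^8 = 17 mod 152
  k=9: 47^9 = 17 * 47 = 39 mod 152
  k=12: 47^12 = 17 * 25 = 121 mod 152
  k=18: 47^18 = 137 * 81 = 1 mod 152  <- first divisor giving 1
Order = 18

18


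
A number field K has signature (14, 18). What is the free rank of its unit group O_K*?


By Dirichlet's unit theorem:
rank = r1 + r2 - 1
= 14 + 18 - 1
= 31

31


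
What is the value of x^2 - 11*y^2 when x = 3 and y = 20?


x^2 - d*y^2
= 3^2 - 11*20^2
= 9 - 4400
= -4391

-4391


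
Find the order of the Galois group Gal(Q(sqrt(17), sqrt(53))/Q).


The 2 square roots of distinct primes are multiplicatively independent over Q,
so [K:Q] = 2^2 and Gal(K/Q) is isomorphic to (Z/2Z)^2.
|Gal| = 2^2 = 4

4


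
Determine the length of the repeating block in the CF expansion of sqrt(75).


Run the CF algorithm for sqrt(75).
a_0 = floor(sqrt(75)) = 8; set m_0=0, q_0=1.
Recurrence: m' = q*a - m,  q' = (d - m'^2)/q,  a' = floor((a_0 + m')/q').
  step 1: m=8, q=11, a=1
  step 2: m=3, q=6, a=1
  step 3: m=3, q=11, a=1
  step 4: m=8, q=1, a=16
a_4 = 2*a_0 = 16, so the period closes here.
sqrt(75) = [8; 1, 1, 1, 16]
Period length = 4

4


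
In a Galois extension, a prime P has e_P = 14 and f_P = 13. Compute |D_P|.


|D_P| = e * f
= 14 * 13
= 182

182


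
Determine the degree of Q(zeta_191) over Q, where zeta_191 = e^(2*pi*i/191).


The degree equals Euler's totient phi(191).
191 = 191
phi(191) = 190

190


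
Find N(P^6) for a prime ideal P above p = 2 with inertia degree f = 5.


N(P^a) = p^(a*f)
= 2^(6*5)
= 2^30
= 1073741824

1073741824


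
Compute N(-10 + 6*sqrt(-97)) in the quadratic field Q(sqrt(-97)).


N(a + b*sqrt(d)) = a^2 - d*b^2
= (-10)^2 - (-97)*(6)^2
= 100 + 3492
= 3592

3592


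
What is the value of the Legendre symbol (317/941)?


p = 941 is prime, so compute (317/941) with the reciprocity algorithm (Jacobi-symbol steps: pull out 2s via (2/n), flip via reciprocity, reduce):
  reciprocity: (317/941) -> +(941/317)
  reduce: (307/317)
  reciprocity: (307/317) -> +(317/307)
  reduce: (10/307)
  pull out 2: (2/307) = -1  (since 307 mod 8 = 3)
  reciprocity: (5/307) -> +(307/5)
  reduce: (2/5)
  pull out 2: (2/5) = -1  (since 5 mod 8 = 5)
  (1/5) = 1
Product of signs = 1
(317/941) = 1

1


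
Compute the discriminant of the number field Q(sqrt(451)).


For K = Q(sqrt(d)) with d squarefree: disc(K) = d if d = 1 mod 4, and disc(K) = 4d if d = 2 or 3 mod 4.
Here d = 451, and d mod 4 = 3.
d = 3 mod 4, not 1 (O_K = Z[sqrt(d)]), so disc(K) = 4d = 4 * (451) = 1804

1804


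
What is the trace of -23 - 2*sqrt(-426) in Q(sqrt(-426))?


Tr(a + b*sqrt(d)) = (a + b*sqrt(d)) + (a - b*sqrt(d)) = 2a
= 2 * (-23)
= -46

-46


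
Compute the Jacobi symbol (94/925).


Compute (94/925) via quadratic reciprocity:
  pull out 2: (2/925) = -1  (since 925 mod 8 = 5)
  reciprocity: (47/925) -> +(925/47)
  reduce: (32/47)
  pull out 2: (2/47) = +1  (since 47 mod 8 = 7)
  pull out 2: (2/47) = +1  (since 47 mod 8 = 7)
  pull out 2: (2/47) = +1  (since 47 mod 8 = 7)
  pull out 2: (2/47) = +1  (since 47 mod 8 = 7)
  pull out 2: (2/47) = +1  (since 47 mod 8 = 7)
  (1/47) = 1
Product of signs = -1

-1


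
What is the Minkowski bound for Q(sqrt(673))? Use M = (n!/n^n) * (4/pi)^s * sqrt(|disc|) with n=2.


d = 673, d mod 4 = 1, so disc(K) = d = 673; |disc(K)| = 673
Real quadratic field, so n = 2, s = r2 = 0, r1 = 2
M = (n!/n^n) * (4/pi)^s * sqrt(|disc(K)|) = (2!/2^2) * (4/pi)^0 * sqrt(673)
= 0.5 * 1.000000 * 25.942244
= 12.9711

12.9711


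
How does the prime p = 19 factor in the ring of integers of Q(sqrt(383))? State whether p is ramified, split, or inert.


K = Q(sqrt(383)). Since d mod 4 = 3, disc(K) = 1532.
Check p | disc: 1532 mod 19 = 12.
p does not divide disc. Compute Legendre symbol (d/p):
3^((19-1)/2) mod 19 = -1
(d/p) = -1, so p is inert: (p) stays prime with e=1, f=2, g=1.
Therefore p is inert.

inert


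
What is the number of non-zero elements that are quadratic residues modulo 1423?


For prime p, the number of non-zero quadratic residues is (p-1)/2.
= (1423-1)/2
= 711

711


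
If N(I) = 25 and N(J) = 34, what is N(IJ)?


N(IJ) = N(I) * N(J)
= 25 * 34
= 850

850


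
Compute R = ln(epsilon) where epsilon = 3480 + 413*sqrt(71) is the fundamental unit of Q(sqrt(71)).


epsilon = 3480 + 413*sqrt(71)
= 6959.9999
R = ln(6959.9999)
= 8.8479

8.8479


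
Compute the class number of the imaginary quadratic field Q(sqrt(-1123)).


K = Q(sqrt(-1123)). d mod 4 = 1, so D = disc(K) = d = -1123
h(K) equals the number of primitive reduced positive-definite forms (a, b, c) = a*x^2 + b*x*y + c*y^2 with b^2 - 4ac = D,
where reduced means |b| <= a <= c, with b >= 0 whenever |b| = a or a = c, and primitive means gcd(a, b, c) = 1.
Reduced forces 3a^2 <= |D| = 1123, so 1 <= a <= 19; b must have the parity of D, and c = (b^2 - D)/(4a) must be an integer >= a.
Enumerate a = 1..19, b in [-a, a]:
  a=1: (1, 1, 281)  [1]
  a=2..6: none
  a=7: (7, -5, 41), (7, 5, 41)  [2]
  a=8..16: none
  a=17: (17, -13, 19), (17, 13, 19)  [2]
  a=18..19: none
Total reduced forms: 1 + 2 + 2 = 5
h = 5

5


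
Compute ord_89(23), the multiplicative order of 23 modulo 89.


We want ord_89(23), the smallest k >= 1 with 23^k = 1 mod 89.
n = 89 = 89, phi(89) = 88; the order divides phi(n).
Divisors of 88: 1, 2, 4, 8, 11, 22, 44, 88
Repeated squaring mod 89: 23^1 = 23, 23^2 = 84, 23^4 = 25, 23^8 = 2, 23^16 = 4, 23^32 = 16, 23^64 = 78
Test divisors in increasing order:
  k=1: 23^1 = 23 mod 89
  k=2: 23^2 = 84 mod 89
  k=4: 23^4 = 25 mod 89
  k=8: 23^8 = 2 mod 89
  k=11: 23^11 = 2 * 84 * 23 = 37 mod 89
  k=22: 23^22 = 4 * 25 * 84 = 34 mod 89
  k=44: 23^44 = 16 * 2 * 25 = 88 mod 89
  k=88: 23^88 = 78 * 4 * 2 = 1 mod 89  <- first divisor giving 1
Order = 88

88


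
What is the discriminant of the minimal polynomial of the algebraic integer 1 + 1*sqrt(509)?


The element 1 + 1*sqrt(509) has minimal polynomial:
x^2 - 2*x - 508
Discriminant = (-2)^2 - 4*(-508)
= 4 + 2032
= 2036

2036


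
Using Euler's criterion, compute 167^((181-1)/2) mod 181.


p = 181 is prime and the exponent is (p-1)/2 = 90, so by Euler's criterion 167^90 = (167/181) = +1 or -1 mod 181.
Compute by square-and-multiply:
  90 = 64 + 16 + 8 + 2 (binary 1011010)
  Repeated squaring mod 181: 167^1 = 167, 167^2 = 15, 167^4 = 44, 167^8 = 126, 167^16 = 129, 167^32 = 170, 167^64 = 121
  167^90 = 167^64 * 167^16 * 167^8 * 167^2 = 121 * 129 * 126 * 15 mod 181
    121 * 129 = 15609 = 43 mod 181
    43 * 126 = 5418 = 169 mod 181
    169 * 15 = 2535 = 1 mod 181
  167^90 = 1 mod 181
Result 1: 167 is a quadratic residue mod 181.
167^90 mod 181 = 1

1


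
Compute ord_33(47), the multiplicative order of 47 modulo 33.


We want ord_33(47), the smallest k >= 1 with 47^k = 1 mod 33.
n = 33 = 3 * 11, phi(33) = 20; the order divides phi(n).
Divisors of 20: 1, 2, 4, 5, 10, 20
Repeated squaring mod 33: 47^1 = 14, 47^2 = 31, 47^4 = 4, 47^8 = 16, 47^16 = 25
Test divisors in increasing order:
  k=1: 47^1 = 14 mod 33
  k=2: 47^2 = 31 mod 33
  k=4: 47^4 = 4 mod 33
  k=5: 47^5 = 4 * 14 = 23 mod 33
  k=10: 47^10 = 16 * 31 = 1 mod 33  <- first divisor giving 1
Order = 10

10


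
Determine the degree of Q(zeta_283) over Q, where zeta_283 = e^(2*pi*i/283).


The degree equals Euler's totient phi(283).
283 = 283
phi(283) = 282

282


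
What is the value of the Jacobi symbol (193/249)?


Compute (193/249) via quadratic reciprocity:
  reciprocity: (193/249) -> +(249/193)
  reduce: (56/193)
  pull out 2: (2/193) = +1  (since 193 mod 8 = 1)
  pull out 2: (2/193) = +1  (since 193 mod 8 = 1)
  pull out 2: (2/193) = +1  (since 193 mod 8 = 1)
  reciprocity: (7/193) -> +(193/7)
  reduce: (4/7)
  pull out 2: (2/7) = +1  (since 7 mod 8 = 7)
  pull out 2: (2/7) = +1  (since 7 mod 8 = 7)
  (1/7) = 1
Product of signs = 1

1


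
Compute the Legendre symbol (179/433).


p = 433 is prime, so compute (179/433) with the reciprocity algorithm (Jacobi-symbol steps: pull out 2s via (2/n), flip via reciprocity, reduce):
  reciprocity: (179/433) -> +(433/179)
  reduce: (75/179)
  reciprocity: (75/179) -> -(179/75)
  reduce: (29/75)
  reciprocity: (29/75) -> +(75/29)
  reduce: (17/29)
  reciprocity: (17/29) -> +(29/17)
  reduce: (12/17)
  pull out 2: (2/17) = +1  (since 17 mod 8 = 1)
  pull out 2: (2/17) = +1  (since 17 mod 8 = 1)
  reciprocity: (3/17) -> +(17/3)
  reduce: (2/3)
  pull out 2: (2/3) = -1  (since 3 mod 8 = 3)
  (1/3) = 1
Product of signs = 1
(179/433) = 1

1


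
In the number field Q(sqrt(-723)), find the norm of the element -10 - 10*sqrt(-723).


N(a + b*sqrt(d)) = a^2 - d*b^2
= (-10)^2 - (-723)*(-10)^2
= 100 + 72300
= 72400

72400


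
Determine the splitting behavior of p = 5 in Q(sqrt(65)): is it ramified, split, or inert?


K = Q(sqrt(65)). Since d mod 4 = 1, disc(K) = 65.
Check p | disc: 65 mod 5 = 0.
p divides disc, so p ramifies: (p) = P^2 with e=2, f=1, g=1.
Therefore p is ramified.

ramified


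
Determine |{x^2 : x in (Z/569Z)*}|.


For prime p, the number of non-zero quadratic residues is (p-1)/2.
= (569-1)/2
= 284

284


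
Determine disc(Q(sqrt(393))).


For K = Q(sqrt(d)) with d squarefree: disc(K) = d if d = 1 mod 4, and disc(K) = 4d if d = 2 or 3 mod 4.
Here d = 393, and d mod 4 = 1.
d = 1 mod 4 (O_K = Z[(1+sqrt(d))/2]), so disc(K) = d = 393

393


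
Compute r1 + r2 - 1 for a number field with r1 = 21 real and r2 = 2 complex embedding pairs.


By Dirichlet's unit theorem:
rank = r1 + r2 - 1
= 21 + 2 - 1
= 22

22


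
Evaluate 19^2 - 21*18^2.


x^2 - d*y^2
= 19^2 - 21*18^2
= 361 - 6804
= -6443

-6443


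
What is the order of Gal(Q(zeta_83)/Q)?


|Gal(Q(zeta_83)/Q)| = phi(83)
= 82

82


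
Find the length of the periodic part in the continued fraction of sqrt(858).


Run the CF algorithm for sqrt(858).
a_0 = floor(sqrt(858)) = 29; set m_0=0, q_0=1.
Recurrence: m' = q*a - m,  q' = (d - m'^2)/q,  a' = floor((a_0 + m')/q').
  step 1: m=29, q=17, a=3
  step 2: m=22, q=22, a=2
  step 3: m=22, q=17, a=3
  step 4: m=29, q=1, a=58
a_4 = 2*a_0 = 58, so the period closes here.
sqrt(858) = [29; 3, 2, 3, 58]
Period length = 4

4


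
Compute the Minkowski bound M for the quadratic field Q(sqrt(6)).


d = 6, d mod 4 = 2, so disc(K) = 4d = 24; |disc(K)| = 24
Real quadratic field, so n = 2, s = r2 = 0, r1 = 2
M = (n!/n^n) * (4/pi)^s * sqrt(|disc(K)|) = (2!/2^2) * (4/pi)^0 * sqrt(24)
= 0.5 * 1.000000 * 4.898979
= 2.4495

2.4495


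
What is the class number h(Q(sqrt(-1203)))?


K = Q(sqrt(-1203)). d mod 4 = 1, so D = disc(K) = d = -1203
h(K) equals the number of primitive reduced positive-definite forms (a, b, c) = a*x^2 + b*x*y + c*y^2 with b^2 - 4ac = D,
where reduced means |b| <= a <= c, with b >= 0 whenever |b| = a or a = c, and primitive means gcd(a, b, c) = 1.
Reduced forces 3a^2 <= |D| = 1203, so 1 <= a <= 20; b must have the parity of D, and c = (b^2 - D)/(4a) must be an integer >= a.
Enumerate a = 1..20, b in [-a, a]:
  a=1: (1, 1, 301)  [1]
  a=2: none
  a=3: (3, 3, 101)  [1]
  a=4..6: none
  a=7: (7, -1, 43), (7, 1, 43)  [2]
  a=8..16: none
  a=17: (17, -15, 21), (17, 15, 21)  [2]
  a=18..20: none
Total reduced forms: 1 + 1 + 2 + 2 = 6
h = 6

6


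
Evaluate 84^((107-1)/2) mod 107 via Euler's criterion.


p = 107 is prime and the exponent is (p-1)/2 = 53, so by Euler's criterion 84^53 = (84/107) = +1 or -1 mod 107.
Compute by square-and-multiply:
  53 = 32 + 16 + 4 + 1 (binary 110101)
  Repeated squaring mod 107: 84^1 = 84, 84^2 = 101, 84^4 = 36, 84^8 = 12, 84^16 = 37, 84^32 = 85
  84^53 = 84^32 * 84^16 * 84^4 * 84^1 = 85 * 37 * 36 * 84 mod 107
    85 * 37 = 3145 = 42 mod 107
    42 * 36 = 1512 = 14 mod 107
    14 * 84 = 1176 = 106 mod 107
  84^53 = 106 mod 107
Result 106 = p - 1 = -1 mod 107: 84 is a quadratic non-residue mod 107. As a residue in [0, p-1] the value is 106.
84^53 mod 107 = 106

106


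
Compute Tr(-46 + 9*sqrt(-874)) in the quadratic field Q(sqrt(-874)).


Tr(a + b*sqrt(d)) = (a + b*sqrt(d)) + (a - b*sqrt(d)) = 2a
= 2 * (-46)
= -92

-92


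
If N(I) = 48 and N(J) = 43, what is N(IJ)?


N(IJ) = N(I) * N(J)
= 48 * 43
= 2064

2064


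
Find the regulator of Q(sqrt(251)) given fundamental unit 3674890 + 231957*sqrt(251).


epsilon = 3674890 + 231957*sqrt(251)
= 7.3498e+06
R = ln(7.3498e+06)
= 15.8102

15.8102


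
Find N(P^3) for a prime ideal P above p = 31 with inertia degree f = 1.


N(P^a) = p^(a*f)
= 31^(3*1)
= 31^3
= 29791

29791


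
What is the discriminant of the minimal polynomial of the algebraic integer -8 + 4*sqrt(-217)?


The element -8 + 4*sqrt(-217) has minimal polynomial:
x^2 + 16*x + 3536
Discriminant = (16)^2 - 4*(3536)
= 256 - 14144
= -13888

-13888


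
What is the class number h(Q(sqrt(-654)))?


K = Q(sqrt(-654)). d mod 4 = 2, so D = disc(K) = 4d = -2616
h(K) equals the number of primitive reduced positive-definite forms (a, b, c) = a*x^2 + b*x*y + c*y^2 with b^2 - 4ac = D,
where reduced means |b| <= a <= c, with b >= 0 whenever |b| = a or a = c, and primitive means gcd(a, b, c) = 1.
Reduced forces 3a^2 <= |D| = 2616, so 1 <= a <= 29; b must have the parity of D, and c = (b^2 - D)/(4a) must be an integer >= a.
Enumerate a = 1..29, b in [-a, a]:
  a=1: (1, 0, 654)  [1]
  a=2: (2, 0, 327)  [1]
  a=3: (3, 0, 218)  [1]
  a=4: none
  a=5: (5, -2, 131), (5, 2, 131)  [2]
  a=6: (6, 0, 109)  [1]
  a=7: (7, -4, 94), (7, 4, 94)  [2]
  a=8..9: none
  a=10: (10, -8, 67), (10, 8, 67)  [2]
  a=11..12: none
  a=13: (13, -6, 51), (13, 6, 51)  [2]
  a=14: (14, -4, 47), (14, 4, 47)  [2]
  a=15: (15, -12, 46), (15, 12, 46)  [2]
  a=16: none
  a=17: (17, -6, 39), (17, 6, 39)  [2]
  a=18: none
  a=19: (19, -14, 37), (19, 14, 37)  [2]
  a=20: none
  a=21: (21, -18, 35), (21, 18, 35)  [2]
  a=22: none
  a=23: (23, -12, 30), (23, 12, 30)  [2]
  a=24: none
  a=25: (25, -22, 31), (25, 22, 31)  [2]
  a=26: (26, -20, 29), (26, 20, 29)  [2]
  a=27..29: none
Total reduced forms: 1 + 1 + 1 + 2 + 1 + 2 + 2 + 2 + 2 + 2 + 2 + 2 + 2 + 2 + 2 + 2 = 28
h = 28

28


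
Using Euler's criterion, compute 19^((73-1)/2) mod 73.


p = 73 is prime and the exponent is (p-1)/2 = 36, so by Euler's criterion 19^36 = (19/73) = +1 or -1 mod 73.
Compute by square-and-multiply:
  36 = 32 + 4 (binary 100100)
  Repeated squaring mod 73: 19^1 = 19, 19^2 = 69, 19^4 = 16, 19^8 = 37, 19^16 = 55, 19^32 = 32
  19^36 = 19^32 * 19^4 = 32 * 16 mod 73
    32 * 16 = 512 = 1 mod 73
  19^36 = 1 mod 73
Result 1: 19 is a quadratic residue mod 73.
19^36 mod 73 = 1

1


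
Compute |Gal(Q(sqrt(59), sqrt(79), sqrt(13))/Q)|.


The 3 square roots of distinct primes are multiplicatively independent over Q,
so [K:Q] = 2^3 and Gal(K/Q) is isomorphic to (Z/2Z)^3.
|Gal| = 2^3 = 8

8


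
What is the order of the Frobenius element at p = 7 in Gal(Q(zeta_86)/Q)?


The Frobenius at p in Gal(Q(zeta_n)/Q) = (Z/nZ)* is the class of p, so its order is ord_86(7), the smallest k >= 1 with 7^k = 1 mod 86.
n = 86 = 2 * 43, phi(86) = 42; the order divides phi(n).
Divisors of 42: 1, 2, 3, 6, 7, 14, 21, 42
Repeated squaring mod 86: 7^1 = 7, 7^2 = 49, 7^4 = 79, 7^8 = 49, 7^16 = 79, 7^32 = 49
Test divisors in increasing order:
  k=1: 7^1 = 7 mod 86
  k=2: 7^2 = 49 mod 86
  k=3: 7^3 = 49 * 7 = 85 mod 86
  k=6: 7^6 = 79 * 49 = 1 mod 86  <- first divisor giving 1
Order = 6

6


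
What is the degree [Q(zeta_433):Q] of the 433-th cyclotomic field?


The degree equals Euler's totient phi(433).
433 = 433
phi(433) = 432

432


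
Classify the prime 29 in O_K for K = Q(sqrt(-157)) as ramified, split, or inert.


K = Q(sqrt(-157)). Since d mod 4 = 3, disc(K) = -628.
Check p | disc: -628 mod 29 = 10.
p does not divide disc. Compute Legendre symbol (d/p):
17^((29-1)/2) mod 29 = -1
(d/p) = -1, so p is inert: (p) stays prime with e=1, f=2, g=1.
Therefore p is inert.

inert


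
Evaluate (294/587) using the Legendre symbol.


p = 587 is prime, so compute (294/587) with the reciprocity algorithm (Jacobi-symbol steps: pull out 2s via (2/n), flip via reciprocity, reduce):
  pull out 2: (2/587) = -1  (since 587 mod 8 = 3)
  reciprocity: (147/587) -> -(587/147)
  reduce: (146/147)
  pull out 2: (2/147) = -1  (since 147 mod 8 = 3)
  reciprocity: (73/147) -> +(147/73)
  reduce: (1/73)
  (1/73) = 1
Product of signs = -1
(294/587) = -1

-1


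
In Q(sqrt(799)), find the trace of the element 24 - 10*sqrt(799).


Tr(a + b*sqrt(d)) = (a + b*sqrt(d)) + (a - b*sqrt(d)) = 2a
= 2 * (24)
= 48

48


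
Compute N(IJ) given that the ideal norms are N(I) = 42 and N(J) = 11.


N(IJ) = N(I) * N(J)
= 42 * 11
= 462

462


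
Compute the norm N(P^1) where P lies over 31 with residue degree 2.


N(P^a) = p^(a*f)
= 31^(1*2)
= 31^2
= 961

961


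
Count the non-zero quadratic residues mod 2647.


For prime p, the number of non-zero quadratic residues is (p-1)/2.
= (2647-1)/2
= 1323

1323


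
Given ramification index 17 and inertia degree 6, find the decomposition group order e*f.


|D_P| = e * f
= 17 * 6
= 102

102


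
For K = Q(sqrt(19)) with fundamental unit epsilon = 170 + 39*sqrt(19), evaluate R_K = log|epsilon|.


epsilon = 170 + 39*sqrt(19)
= 339.9971
R = ln(339.9971)
= 5.8289

5.8289


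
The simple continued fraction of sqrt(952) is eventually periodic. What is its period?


Run the CF algorithm for sqrt(952).
a_0 = floor(sqrt(952)) = 30; set m_0=0, q_0=1.
Recurrence: m' = q*a - m,  q' = (d - m'^2)/q,  a' = floor((a_0 + m')/q').
  step 1: m=30, q=52, a=1
  step 2: m=22, q=9, a=5
  step 3: m=23, q=47, a=1
  step 4: m=24, q=8, a=6
  step 5: m=24, q=47, a=1
  step 6: m=23, q=9, a=5
  step 7: m=22, q=52, a=1
  step 8: m=30, q=1, a=60
a_8 = 2*a_0 = 60, so the period closes here.
sqrt(952) = [30; 1, 5, 1, 6, 1, 5, 1, 60]
Period length = 8

8


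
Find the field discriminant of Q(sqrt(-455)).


For K = Q(sqrt(d)) with d squarefree: disc(K) = d if d = 1 mod 4, and disc(K) = 4d if d = 2 or 3 mod 4.
Here d = -455, and d mod 4 = 1.
d = 1 mod 4 (O_K = Z[(1+sqrt(d))/2]), so disc(K) = d = -455

-455


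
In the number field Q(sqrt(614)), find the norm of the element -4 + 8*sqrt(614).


N(a + b*sqrt(d)) = a^2 - d*b^2
= (-4)^2 - (614)*(8)^2
= 16 - 39296
= -39280

-39280


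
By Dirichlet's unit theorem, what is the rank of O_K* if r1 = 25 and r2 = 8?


By Dirichlet's unit theorem:
rank = r1 + r2 - 1
= 25 + 8 - 1
= 32

32


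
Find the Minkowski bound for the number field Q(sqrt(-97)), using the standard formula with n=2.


d = -97, d mod 4 = 3, so disc(K) = 4d = -388; |disc(K)| = 388
Imaginary quadratic field, so n = 2, s = r2 = 1, r1 = 0
M = (n!/n^n) * (4/pi)^s * sqrt(|disc(K)|) = (2!/2^2) * (4/pi)^1 * sqrt(388)
= 0.5 * 1.273240 * 19.697716
= 12.5400

12.5400


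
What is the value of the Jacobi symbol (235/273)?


Compute (235/273) via quadratic reciprocity:
  reciprocity: (235/273) -> +(273/235)
  reduce: (38/235)
  pull out 2: (2/235) = -1  (since 235 mod 8 = 3)
  reciprocity: (19/235) -> -(235/19)
  reduce: (7/19)
  reciprocity: (7/19) -> -(19/7)
  reduce: (5/7)
  reciprocity: (5/7) -> +(7/5)
  reduce: (2/5)
  pull out 2: (2/5) = -1  (since 5 mod 8 = 5)
  (1/5) = 1
Product of signs = 1

1


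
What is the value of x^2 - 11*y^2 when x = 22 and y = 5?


x^2 - d*y^2
= 22^2 - 11*5^2
= 484 - 275
= 209

209


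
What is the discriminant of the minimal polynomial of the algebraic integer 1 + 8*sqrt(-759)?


The element 1 + 8*sqrt(-759) has minimal polynomial:
x^2 - 2*x + 48577
Discriminant = (-2)^2 - 4*(48577)
= 4 - 194308
= -194304

-194304


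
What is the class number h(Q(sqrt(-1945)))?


K = Q(sqrt(-1945)). d mod 4 = 3, so D = disc(K) = 4d = -7780
h(K) equals the number of primitive reduced positive-definite forms (a, b, c) = a*x^2 + b*x*y + c*y^2 with b^2 - 4ac = D,
where reduced means |b| <= a <= c, with b >= 0 whenever |b| = a or a = c, and primitive means gcd(a, b, c) = 1.
Reduced forces 3a^2 <= |D| = 7780, so 1 <= a <= 50; b must have the parity of D, and c = (b^2 - D)/(4a) must be an integer >= a.
Enumerate a = 1..50, b in [-a, a]:
  a=1: (1, 0, 1945)  [1]
  a=2: (2, 2, 973)  [1]
  a=3..4: none
  a=5: (5, 0, 389)  [1]
  a=6: none
  a=7: (7, -2, 278), (7, 2, 278)  [2]
  a=8..9: none
  a=10: (10, 10, 197)  [1]
  a=11..13: none
  a=14: (14, -2, 139), (14, 2, 139)  [2]
  a=15..30: none
  a=31: (31, -30, 70), (31, 30, 70)  [2]
  a=32..34: none
  a=35: (35, -30, 62), (35, 30, 62)  [2]
  a=36: none
  a=37: (37, -8, 53), (37, 8, 53)  [2]
  a=38..40: none
  a=41: (41, -16, 49), (41, 16, 49)  [2]
  a=42..50: none
Total reduced forms: 1 + 1 + 1 + 2 + 1 + 2 + 2 + 2 + 2 + 2 = 16
h = 16

16


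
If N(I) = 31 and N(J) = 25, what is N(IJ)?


N(IJ) = N(I) * N(J)
= 31 * 25
= 775

775


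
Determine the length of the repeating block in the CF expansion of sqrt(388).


Run the CF algorithm for sqrt(388).
a_0 = floor(sqrt(388)) = 19; set m_0=0, q_0=1.
Recurrence: m' = q*a - m,  q' = (d - m'^2)/q,  a' = floor((a_0 + m')/q').
  step 1: m=19, q=27, a=1
  step 2: m=8, q=12, a=2
  step 3: m=16, q=11, a=3
  step 4: m=17, q=9, a=4
  step 5: m=19, q=3, a=12
  step 6: m=17, q=33, a=1
  step 7: m=16, q=4, a=8
  step 8: m=16, q=33, a=1
  step 9: m=17, q=3, a=12
  step 10: m=19, q=9, a=4
  step 11: m=17, q=11, a=3
  step 12: m=16, q=12, a=2
  step 13: m=8, q=27, a=1
  step 14: m=19, q=1, a=38
a_14 = 2*a_0 = 38, so the period closes here.
sqrt(388) = [19; 1, 2, 3, 4, 12, 1, 8, 1, 12, 4, 3, 2, 1, 38]
Period length = 14

14


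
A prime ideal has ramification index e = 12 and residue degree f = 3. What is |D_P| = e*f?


|D_P| = e * f
= 12 * 3
= 36

36


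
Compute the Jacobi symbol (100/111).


Compute (100/111) via quadratic reciprocity:
  pull out 2: (2/111) = +1  (since 111 mod 8 = 7)
  pull out 2: (2/111) = +1  (since 111 mod 8 = 7)
  reciprocity: (25/111) -> +(111/25)
  reduce: (11/25)
  reciprocity: (11/25) -> +(25/11)
  reduce: (3/11)
  reciprocity: (3/11) -> -(11/3)
  reduce: (2/3)
  pull out 2: (2/3) = -1  (since 3 mod 8 = 3)
  (1/3) = 1
Product of signs = 1

1


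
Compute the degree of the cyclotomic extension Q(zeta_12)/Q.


The degree equals Euler's totient phi(12).
12 = 2^2 * 3
phi(12) = 4

4


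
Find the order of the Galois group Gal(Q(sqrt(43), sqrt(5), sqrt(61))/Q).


The 3 square roots of distinct primes are multiplicatively independent over Q,
so [K:Q] = 2^3 and Gal(K/Q) is isomorphic to (Z/2Z)^3.
|Gal| = 2^3 = 8

8


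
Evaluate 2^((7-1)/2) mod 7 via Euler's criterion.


p = 7 is prime and the exponent is (p-1)/2 = 3, so by Euler's criterion 2^3 = (2/7) = +1 or -1 mod 7.
Compute by square-and-multiply:
  3 = 2 + 1 (binary 11)
  Repeated squaring mod 7: 2^1 = 2, 2^2 = 4
  2^3 = 2^2 * 2^1 = 4 * 2 mod 7
    4 * 2 = 8 = 1 mod 7
  2^3 = 1 mod 7
Result 1: 2 is a quadratic residue mod 7.
2^3 mod 7 = 1

1


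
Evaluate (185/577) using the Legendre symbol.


p = 577 is prime, so compute (185/577) with the reciprocity algorithm (Jacobi-symbol steps: pull out 2s via (2/n), flip via reciprocity, reduce):
  reciprocity: (185/577) -> +(577/185)
  reduce: (22/185)
  pull out 2: (2/185) = +1  (since 185 mod 8 = 1)
  reciprocity: (11/185) -> +(185/11)
  reduce: (9/11)
  reciprocity: (9/11) -> +(11/9)
  reduce: (2/9)
  pull out 2: (2/9) = +1  (since 9 mod 8 = 1)
  (1/9) = 1
Product of signs = 1
(185/577) = 1

1


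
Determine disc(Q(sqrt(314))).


For K = Q(sqrt(d)) with d squarefree: disc(K) = d if d = 1 mod 4, and disc(K) = 4d if d = 2 or 3 mod 4.
Here d = 314, and d mod 4 = 2.
d = 2 mod 4, not 1 (O_K = Z[sqrt(d)]), so disc(K) = 4d = 4 * (314) = 1256

1256


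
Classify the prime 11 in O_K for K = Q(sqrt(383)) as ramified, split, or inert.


K = Q(sqrt(383)). Since d mod 4 = 3, disc(K) = 1532.
Check p | disc: 1532 mod 11 = 3.
p does not divide disc. Compute Legendre symbol (d/p):
9^((11-1)/2) mod 11 = 1
(d/p) = 1, so p splits: (p) = P*P' with e=1, f=1, g=2.
Therefore p is split.

split


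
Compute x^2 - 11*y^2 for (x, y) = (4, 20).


x^2 - d*y^2
= 4^2 - 11*20^2
= 16 - 4400
= -4384

-4384


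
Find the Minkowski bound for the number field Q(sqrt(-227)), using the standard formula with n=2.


d = -227, d mod 4 = 1, so disc(K) = d = -227; |disc(K)| = 227
Imaginary quadratic field, so n = 2, s = r2 = 1, r1 = 0
M = (n!/n^n) * (4/pi)^s * sqrt(|disc(K)|) = (2!/2^2) * (4/pi)^1 * sqrt(227)
= 0.5 * 1.273240 * 15.066519
= 9.5916

9.5916


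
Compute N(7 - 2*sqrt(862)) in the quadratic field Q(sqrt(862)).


N(a + b*sqrt(d)) = a^2 - d*b^2
= (7)^2 - (862)*(-2)^2
= 49 - 3448
= -3399

-3399


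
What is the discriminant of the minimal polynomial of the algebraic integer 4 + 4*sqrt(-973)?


The element 4 + 4*sqrt(-973) has minimal polynomial:
x^2 - 8*x + 15584
Discriminant = (-8)^2 - 4*(15584)
= 64 - 62336
= -62272

-62272


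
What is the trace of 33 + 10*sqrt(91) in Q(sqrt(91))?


Tr(a + b*sqrt(d)) = (a + b*sqrt(d)) + (a - b*sqrt(d)) = 2a
= 2 * (33)
= 66

66


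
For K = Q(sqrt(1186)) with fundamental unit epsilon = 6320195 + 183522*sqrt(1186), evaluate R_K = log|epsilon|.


epsilon = 6320195 + 183522*sqrt(1186)
= 1.2640e+07
R = ln(1.2640e+07)
= 16.3524

16.3524


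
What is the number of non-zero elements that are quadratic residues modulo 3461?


For prime p, the number of non-zero quadratic residues is (p-1)/2.
= (3461-1)/2
= 1730

1730


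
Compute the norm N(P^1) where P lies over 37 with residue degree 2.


N(P^a) = p^(a*f)
= 37^(1*2)
= 37^2
= 1369

1369


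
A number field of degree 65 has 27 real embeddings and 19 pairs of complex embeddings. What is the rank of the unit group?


By Dirichlet's unit theorem:
rank = r1 + r2 - 1
= 27 + 19 - 1
= 45

45


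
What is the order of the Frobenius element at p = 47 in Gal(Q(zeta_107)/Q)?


The Frobenius at p in Gal(Q(zeta_n)/Q) = (Z/nZ)* is the class of p, so its order is ord_107(47), the smallest k >= 1 with 47^k = 1 mod 107.
n = 107 = 107, phi(107) = 106; the order divides phi(n).
Divisors of 106: 1, 2, 53, 106
Repeated squaring mod 107: 47^1 = 47, 47^2 = 69, 47^4 = 53, 47^8 = 27, 47^16 = 87, 47^32 = 79, 47^64 = 35
Test divisors in increasing order:
  k=1: 47^1 = 47 mod 107
  k=2: 47^2 = 69 mod 107
  k=53: 47^53 = 79 * 87 * 53 * 47 = 1 mod 107  <- first divisor giving 1
Order = 53

53


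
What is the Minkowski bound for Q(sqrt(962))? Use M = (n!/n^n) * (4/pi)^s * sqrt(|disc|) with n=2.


d = 962, d mod 4 = 2, so disc(K) = 4d = 3848; |disc(K)| = 3848
Real quadratic field, so n = 2, s = r2 = 0, r1 = 2
M = (n!/n^n) * (4/pi)^s * sqrt(|disc(K)|) = (2!/2^2) * (4/pi)^0 * sqrt(3848)
= 0.5 * 1.000000 * 62.032250
= 31.0161

31.0161


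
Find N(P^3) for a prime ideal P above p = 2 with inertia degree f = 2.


N(P^a) = p^(a*f)
= 2^(3*2)
= 2^6
= 64

64


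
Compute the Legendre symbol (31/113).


p = 113 is prime, so compute (31/113) with the reciprocity algorithm (Jacobi-symbol steps: pull out 2s via (2/n), flip via reciprocity, reduce):
  reciprocity: (31/113) -> +(113/31)
  reduce: (20/31)
  pull out 2: (2/31) = +1  (since 31 mod 8 = 7)
  pull out 2: (2/31) = +1  (since 31 mod 8 = 7)
  reciprocity: (5/31) -> +(31/5)
  reduce: (1/5)
  (1/5) = 1
Product of signs = 1
(31/113) = 1

1


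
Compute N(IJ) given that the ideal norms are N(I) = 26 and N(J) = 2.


N(IJ) = N(I) * N(J)
= 26 * 2
= 52

52


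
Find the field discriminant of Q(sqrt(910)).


For K = Q(sqrt(d)) with d squarefree: disc(K) = d if d = 1 mod 4, and disc(K) = 4d if d = 2 or 3 mod 4.
Here d = 910, and d mod 4 = 2.
d = 2 mod 4, not 1 (O_K = Z[sqrt(d)]), so disc(K) = 4d = 4 * (910) = 3640

3640


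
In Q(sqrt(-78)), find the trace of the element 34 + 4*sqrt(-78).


Tr(a + b*sqrt(d)) = (a + b*sqrt(d)) + (a - b*sqrt(d)) = 2a
= 2 * (34)
= 68

68


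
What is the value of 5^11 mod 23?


p = 23 is prime and the exponent is (p-1)/2 = 11, so by Euler's criterion 5^11 = (5/23) = +1 or -1 mod 23.
Compute by square-and-multiply:
  11 = 8 + 2 + 1 (binary 1011)
  Repeated squaring mod 23: 5^1 = 5, 5^2 = 2, 5^4 = 4, 5^8 = 16
  5^11 = 5^8 * 5^2 * 5^1 = 16 * 2 * 5 mod 23
    16 * 2 = 32 = 9 mod 23
    9 * 5 = 45 = 22 mod 23
  5^11 = 22 mod 23
Result 22 = p - 1 = -1 mod 23: 5 is a quadratic non-residue mod 23. As a residue in [0, p-1] the value is 22.
5^11 mod 23 = 22

22


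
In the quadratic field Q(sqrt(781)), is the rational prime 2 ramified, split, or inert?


K = Q(sqrt(781)). Since d mod 4 = 1, disc(K) = 781.
Check p | disc: 781 mod 2 = 1.
p=2 does not divide disc (d is 1 mod 4). 2 splits iff d = 1 mod 8.
d mod 8 = 5, so (d/2) = -1.
(d/p) = -1, so p is inert: (p) stays prime with e=1, f=2, g=1.
Therefore p is inert.

inert


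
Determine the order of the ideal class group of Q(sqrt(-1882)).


K = Q(sqrt(-1882)). d mod 4 = 2, so D = disc(K) = 4d = -7528
h(K) equals the number of primitive reduced positive-definite forms (a, b, c) = a*x^2 + b*x*y + c*y^2 with b^2 - 4ac = D,
where reduced means |b| <= a <= c, with b >= 0 whenever |b| = a or a = c, and primitive means gcd(a, b, c) = 1.
Reduced forces 3a^2 <= |D| = 7528, so 1 <= a <= 50; b must have the parity of D, and c = (b^2 - D)/(4a) must be an integer >= a.
Enumerate a = 1..50, b in [-a, a]:
  a=1: (1, 0, 1882)  [1]
  a=2: (2, 0, 941)  [1]
  a=3..6: none
  a=7: (7, -2, 269), (7, 2, 269)  [2]
  a=8..12: none
  a=13: (13, -8, 146), (13, 8, 146)  [2]
  a=14: (14, -12, 137), (14, 12, 137)  [2]
  a=15..22: none
  a=23: (23, -4, 82), (23, 4, 82)  [2]
  a=24..25: none
  a=26: (26, -8, 73), (26, 8, 73)  [2]
  a=27..30: none
  a=31: (31, -6, 61), (31, 6, 61)  [2]
  a=32..40: none
  a=41: (41, -4, 46), (41, 4, 46)  [2]
  a=42: none
  a=43: (43, -30, 49), (43, 30, 49)  [2]
  a=44..50: none
Total reduced forms: 1 + 1 + 2 + 2 + 2 + 2 + 2 + 2 + 2 + 2 = 18
h = 18

18


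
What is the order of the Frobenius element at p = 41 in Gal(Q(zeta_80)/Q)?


The Frobenius at p in Gal(Q(zeta_n)/Q) = (Z/nZ)* is the class of p, so its order is ord_80(41), the smallest k >= 1 with 41^k = 1 mod 80.
n = 80 = 2^4 * 5, phi(80) = 32; the order divides phi(n).
Divisors of 32: 1, 2, 4, 8, 16, 32
Repeated squaring mod 80: 41^1 = 41, 41^2 = 1, 41^4 = 1, 41^8 = 1, 41^16 = 1, 41^32 = 1
Test divisors in increasing order:
  k=1: 41^1 = 41 mod 80
  k=2: 41^2 = 1 mod 80  <- first divisor giving 1
Order = 2

2


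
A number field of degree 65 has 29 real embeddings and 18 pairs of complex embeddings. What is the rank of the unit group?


By Dirichlet's unit theorem:
rank = r1 + r2 - 1
= 29 + 18 - 1
= 46

46


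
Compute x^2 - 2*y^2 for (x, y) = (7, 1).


x^2 - d*y^2
= 7^2 - 2*1^2
= 49 - 2
= 47

47


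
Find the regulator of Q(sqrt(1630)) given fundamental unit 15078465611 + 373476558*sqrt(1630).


epsilon = 15078465611 + 373476558*sqrt(1630)
= 3.0157e+10
R = ln(3.0157e+10)
= 24.1297

24.1297


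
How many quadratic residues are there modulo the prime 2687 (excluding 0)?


For prime p, the number of non-zero quadratic residues is (p-1)/2.
= (2687-1)/2
= 1343

1343


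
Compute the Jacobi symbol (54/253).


Compute (54/253) via quadratic reciprocity:
  pull out 2: (2/253) = -1  (since 253 mod 8 = 5)
  reciprocity: (27/253) -> +(253/27)
  reduce: (10/27)
  pull out 2: (2/27) = -1  (since 27 mod 8 = 3)
  reciprocity: (5/27) -> +(27/5)
  reduce: (2/5)
  pull out 2: (2/5) = -1  (since 5 mod 8 = 5)
  (1/5) = 1
Product of signs = -1

-1


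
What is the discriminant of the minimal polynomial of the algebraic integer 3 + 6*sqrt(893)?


The element 3 + 6*sqrt(893) has minimal polynomial:
x^2 - 6*x - 32139
Discriminant = (-6)^2 - 4*(-32139)
= 36 + 128556
= 128592

128592


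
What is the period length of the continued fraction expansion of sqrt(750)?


Run the CF algorithm for sqrt(750).
a_0 = floor(sqrt(750)) = 27; set m_0=0, q_0=1.
Recurrence: m' = q*a - m,  q' = (d - m'^2)/q,  a' = floor((a_0 + m')/q').
  step 1: m=27, q=21, a=2
  step 2: m=15, q=25, a=1
  step 3: m=10, q=26, a=1
  step 4: m=16, q=19, a=2
  step 5: m=22, q=14, a=3
  step 6: m=20, q=25, a=1
  step 7: m=5, q=29, a=1
  step 8: m=24, q=6, a=8
  step 9: m=24, q=29, a=1
  step 10: m=5, q=25, a=1
  step 11: m=20, q=14, a=3
  step 12: m=22, q=19, a=2
  step 13: m=16, q=26, a=1
  step 14: m=10, q=25, a=1
  step 15: m=15, q=21, a=2
  step 16: m=27, q=1, a=54
a_16 = 2*a_0 = 54, so the period closes here.
sqrt(750) = [27; 2, 1, 1, 2, 3, 1, 1, 8, 1, 1, 3, 2, 1, 1, 2, 54]
Period length = 16

16


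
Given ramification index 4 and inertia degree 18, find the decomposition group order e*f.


|D_P| = e * f
= 4 * 18
= 72

72
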